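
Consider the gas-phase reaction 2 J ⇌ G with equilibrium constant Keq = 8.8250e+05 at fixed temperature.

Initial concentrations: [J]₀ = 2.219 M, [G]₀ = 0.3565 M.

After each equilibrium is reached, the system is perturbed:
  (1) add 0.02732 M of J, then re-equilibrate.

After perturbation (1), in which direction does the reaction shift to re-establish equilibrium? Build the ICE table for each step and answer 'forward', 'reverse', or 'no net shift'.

Direction: forward

Q₀ = 0.0724 vs Keq = 8.8250e+05 ⇒ Q<K, forward
Step 1:
                  J         G
  I           2.219    0.3565
  C          -2.218     1.109
  E        0.001289     1.465
  solve Keq expr → x = 1.109; check Q = 8.8250e+05
Then add 0.02732 M of J.
Step 2:
                  J         G
  I         0.02861     1.465
  C        -0.02731   0.01366
  E        0.001295     1.479
  solve Keq expr → x = 0.01366; check Q = 8.8250e+05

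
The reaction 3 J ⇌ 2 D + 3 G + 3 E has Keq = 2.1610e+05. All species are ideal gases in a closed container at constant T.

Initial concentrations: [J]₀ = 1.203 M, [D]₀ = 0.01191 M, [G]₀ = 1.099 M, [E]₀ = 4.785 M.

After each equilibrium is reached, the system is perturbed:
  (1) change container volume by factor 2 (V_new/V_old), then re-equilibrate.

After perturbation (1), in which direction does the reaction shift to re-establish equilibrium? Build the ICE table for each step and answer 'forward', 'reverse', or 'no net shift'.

Direction: forward

Q₀ = 0.01185 vs Keq = 2.1610e+05 ⇒ Q<K, forward
Step 1:
                   J          D          G          E
  I            1.203    0.01191      1.099      4.785
  C           -1.039     0.6925      1.039      1.039
  E           0.1642     0.7044      2.138      5.824
  solve Keq expr → x = 0.3463; check Q = 2.1610e+05
Then change container volume by factor 2 (V_new/V_old).
Step 2:
                   J          D          G          E
  I          0.08212     0.3522      1.069      2.912
  C         -0.05268    0.03512    0.05268    0.05268
  E          0.02944     0.3873      1.122      2.965
  solve Keq expr → x = 0.01756; check Q = 2.1610e+05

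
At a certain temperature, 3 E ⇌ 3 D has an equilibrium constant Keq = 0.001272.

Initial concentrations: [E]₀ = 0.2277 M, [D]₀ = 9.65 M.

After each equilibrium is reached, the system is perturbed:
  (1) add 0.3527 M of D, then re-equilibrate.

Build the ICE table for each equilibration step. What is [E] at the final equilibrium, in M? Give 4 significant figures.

Q₀ = 7.6119e+04 vs Keq = 0.001272 ⇒ Q>K, reverse
Step 1:
                    E           D
  Initial      0.2277        9.65
  Change        8.684      -8.684
  Equil         8.912      0.9656
  solve Keq expr → x = -2.895; check Q = 0.001272
Then add 0.3527 M of D.
Step 2:
                    E           D
  Initial       8.912       1.318
  Change       0.3182     -0.3182
  Equil          9.23           1
  solve Keq expr → x = -0.1061; check Q = 0.001272

[E]_eq = 9.23 M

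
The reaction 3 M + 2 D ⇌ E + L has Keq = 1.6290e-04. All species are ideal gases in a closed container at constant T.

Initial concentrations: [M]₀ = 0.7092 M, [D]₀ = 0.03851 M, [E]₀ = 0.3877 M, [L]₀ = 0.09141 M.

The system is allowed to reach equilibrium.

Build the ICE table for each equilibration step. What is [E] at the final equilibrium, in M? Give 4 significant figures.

Q₀ = 66.99 vs Keq = 1.6290e-04 ⇒ Q>K, reverse
Step 1:
                    M           D           E           L
  I            0.7092     0.03851      0.3877     0.09141
  C            0.2742      0.1828    -0.09138    -0.09138
  E            0.9834      0.2213      0.2963  2.5596e-05
  solve Keq expr → x = -0.09138; check Q = 1.6290e-04

[E]_eq = 0.2963 M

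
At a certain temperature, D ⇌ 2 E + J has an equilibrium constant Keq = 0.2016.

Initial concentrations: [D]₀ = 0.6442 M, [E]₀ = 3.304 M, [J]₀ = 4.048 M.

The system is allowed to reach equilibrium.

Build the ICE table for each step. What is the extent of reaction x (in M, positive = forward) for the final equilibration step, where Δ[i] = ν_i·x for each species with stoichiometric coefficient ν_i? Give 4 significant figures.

Q₀ = 68.6 vs Keq = 0.2016 ⇒ Q>K, reverse
Step 1:
                  D         E         J
  init       0.6442     3.304     4.048
  Δ            1.45    -2.901     -1.45
  eq          2.095    0.4032     2.598
  solve Keq expr → x = -1.45; check Q = 0.2016

x = -1.45 M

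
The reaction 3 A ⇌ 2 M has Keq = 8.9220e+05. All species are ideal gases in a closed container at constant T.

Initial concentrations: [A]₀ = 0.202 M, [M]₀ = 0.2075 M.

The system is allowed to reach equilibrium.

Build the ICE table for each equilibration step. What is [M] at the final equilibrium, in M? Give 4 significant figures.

[M]_eq = 0.3388 M

Q₀ = 5.224 vs Keq = 8.9220e+05 ⇒ Q<K, forward
Step 1:
                    A           M
  init          0.202      0.2075
  Δ            -0.197      0.1313
  eq         0.005048      0.3388
  solve Keq expr → x = 0.06565; check Q = 8.9220e+05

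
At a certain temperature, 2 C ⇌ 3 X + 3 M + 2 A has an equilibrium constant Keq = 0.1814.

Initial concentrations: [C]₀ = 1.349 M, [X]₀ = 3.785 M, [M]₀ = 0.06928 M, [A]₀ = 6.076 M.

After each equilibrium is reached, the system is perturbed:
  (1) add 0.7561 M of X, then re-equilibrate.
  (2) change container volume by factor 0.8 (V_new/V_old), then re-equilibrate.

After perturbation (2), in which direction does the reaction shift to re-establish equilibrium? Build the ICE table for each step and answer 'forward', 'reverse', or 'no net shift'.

Direction: reverse

Q₀ = 0.3658 vs Keq = 0.1814 ⇒ Q>K, reverse
Step 1:
                    C           X           M           A
  Initial       1.349       3.785     0.06928       6.076
  Change     0.009288    -0.01393    -0.01393   -0.009288
  Equil         1.358       3.771     0.05535       6.067
  solve Keq expr → x = -0.004644; check Q = 0.1814
Then add 0.7561 M of X.
Step 2:
                    C           X           M           A
  Initial       1.358       4.527     0.05535       6.067
  Change     0.005991   -0.008986   -0.008986   -0.005991
  Equil         1.364       4.518     0.04636       6.061
  solve Keq expr → x = -0.002995; check Q = 0.1814
Then change container volume by factor 0.8 (V_new/V_old).
Step 3:
                    C           X           M           A
  Initial       1.705       5.648     0.05795       7.576
  Change      0.01366    -0.02048    -0.02048    -0.01366
  Equil         1.719       5.627     0.03747       7.562
  solve Keq expr → x = -0.006828; check Q = 0.1814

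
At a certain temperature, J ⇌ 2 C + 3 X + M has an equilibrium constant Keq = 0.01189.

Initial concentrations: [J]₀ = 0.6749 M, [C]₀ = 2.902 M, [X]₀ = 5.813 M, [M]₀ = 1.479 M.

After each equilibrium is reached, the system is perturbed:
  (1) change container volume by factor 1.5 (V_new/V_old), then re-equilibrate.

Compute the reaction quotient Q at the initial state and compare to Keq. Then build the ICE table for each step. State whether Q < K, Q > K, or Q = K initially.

Q₀ = 3625 vs Keq = 0.01189 ⇒ Q>K, reverse
Step 1:
                   J          C          X          M
  Initial     0.6749      2.902      5.813      1.479
  Change       1.355     -2.711     -4.066     -1.355
  Equil         2.03     0.1913      1.747     0.1237
  solve Keq expr → x = -1.355; check Q = 0.01189
Then change container volume by factor 1.5 (V_new/V_old).
Step 2:
                   J          C          X          M
  Initial      1.353     0.1276      1.165    0.08245
  Change    -0.04983    0.09967     0.1495    0.04983
  Equil        1.304     0.2272      1.314     0.1323
  solve Keq expr → x = 0.04983; check Q = 0.01189

Q₀ = 3625; Q > K (proceeds reverse)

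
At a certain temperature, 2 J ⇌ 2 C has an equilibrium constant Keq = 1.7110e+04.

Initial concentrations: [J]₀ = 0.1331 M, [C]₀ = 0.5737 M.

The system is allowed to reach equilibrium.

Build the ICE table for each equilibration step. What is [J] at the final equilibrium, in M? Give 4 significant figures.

Q₀ = 18.58 vs Keq = 1.7110e+04 ⇒ Q<K, forward
Step 1:
                    J           C
  I            0.1331      0.5737
  C           -0.1277      0.1277
  E          0.005362      0.7014
  solve Keq expr → x = 0.06387; check Q = 1.7110e+04

[J]_eq = 0.005362 M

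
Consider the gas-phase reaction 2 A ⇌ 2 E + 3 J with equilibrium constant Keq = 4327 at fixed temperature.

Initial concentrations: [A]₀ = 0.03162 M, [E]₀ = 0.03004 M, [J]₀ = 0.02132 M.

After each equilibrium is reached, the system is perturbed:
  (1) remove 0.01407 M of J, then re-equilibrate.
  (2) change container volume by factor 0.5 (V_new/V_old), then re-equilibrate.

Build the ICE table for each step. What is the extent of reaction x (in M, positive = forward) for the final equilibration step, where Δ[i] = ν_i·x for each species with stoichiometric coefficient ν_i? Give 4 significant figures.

x = -2.1857e-05 M

Q₀ = 8.7466e-06 vs Keq = 4327 ⇒ Q<K, forward
Step 1:
                   A          E          J
  init       0.03162    0.03004    0.02132
  Δ          -0.0316     0.0316     0.0474
  eq      1.6883e-05    0.06164    0.06872
  solve Keq expr → x = 0.0158; check Q = 4327
Then remove 0.01407 M of J.
Step 2:
                   A          E          J
  init    1.6883e-05    0.06164    0.05465
  Δ       -4.9062e-06 4.9062e-06 7.3594e-06
  eq      1.1977e-05    0.06165    0.05466
  solve Keq expr → x = 2.4531e-06; check Q = 4327
Then change container volume by factor 0.5 (V_new/V_old).
Step 3:
                   A          E          J
  init    2.3954e-05     0.1233     0.1093
  Δ       4.3714e-05 -4.3714e-05 -6.5571e-05
  eq      6.7668e-05     0.1233     0.1093
  solve Keq expr → x = -2.1857e-05; check Q = 4327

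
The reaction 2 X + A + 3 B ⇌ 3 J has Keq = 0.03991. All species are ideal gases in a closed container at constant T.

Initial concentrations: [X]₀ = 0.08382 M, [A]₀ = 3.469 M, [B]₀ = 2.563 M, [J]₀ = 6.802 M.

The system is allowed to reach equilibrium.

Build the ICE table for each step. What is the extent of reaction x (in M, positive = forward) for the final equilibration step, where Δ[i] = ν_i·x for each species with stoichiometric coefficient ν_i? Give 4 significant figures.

x = -0.8575 M

Q₀ = 766.9 vs Keq = 0.03991 ⇒ Q>K, reverse
Step 1:
                   X          A          B          J
  Initial    0.08382      3.469      2.563      6.802
  Change       1.715     0.8575      2.572     -2.572
  Equil        1.799      4.326      5.135       4.23
  solve Keq expr → x = -0.8575; check Q = 0.03991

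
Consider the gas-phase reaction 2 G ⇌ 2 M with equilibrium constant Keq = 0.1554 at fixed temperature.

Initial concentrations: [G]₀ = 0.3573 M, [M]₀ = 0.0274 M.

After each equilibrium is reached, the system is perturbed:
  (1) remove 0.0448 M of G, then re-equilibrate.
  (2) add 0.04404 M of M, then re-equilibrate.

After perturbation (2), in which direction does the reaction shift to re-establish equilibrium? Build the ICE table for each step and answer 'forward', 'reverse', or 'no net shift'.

Q₀ = 0.005881 vs Keq = 0.1554 ⇒ Q<K, forward
Step 1:
                   G          M
  init        0.3573     0.0274
  Δ         -0.08137    0.08137
  eq          0.2759     0.1088
  solve Keq expr → x = 0.04069; check Q = 0.1554
Then remove 0.0448 M of G.
Step 2:
                   G          M
  init        0.2311     0.1088
  Δ          0.01267   -0.01267
  eq          0.2438    0.09611
  solve Keq expr → x = -0.006334; check Q = 0.1554
Then add 0.04404 M of M.
Step 3:
                   G          M
  init        0.2438     0.1401
  Δ          0.03159   -0.03159
  eq          0.2754     0.1086
  solve Keq expr → x = -0.01579; check Q = 0.1554

Direction: reverse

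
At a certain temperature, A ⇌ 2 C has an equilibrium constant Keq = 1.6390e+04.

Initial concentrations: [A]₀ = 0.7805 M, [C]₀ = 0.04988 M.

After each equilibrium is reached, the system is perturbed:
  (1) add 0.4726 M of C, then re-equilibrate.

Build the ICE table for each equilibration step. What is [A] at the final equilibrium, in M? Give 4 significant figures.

Q₀ = 0.003188 vs Keq = 1.6390e+04 ⇒ Q<K, forward
Step 1:
                    A           C
  Initial      0.7805     0.04988
  Change      -0.7803       1.561
  Equil    1.5826e-04       1.611
  solve Keq expr → x = 0.7803; check Q = 1.6390e+04
Then add 0.4726 M of C.
Step 2:
                    A           C
  Initial  1.5826e-04       2.083
  Change   1.0645e-04 -2.1291e-04
  Equil    2.6472e-04       2.083
  solve Keq expr → x = -1.0645e-04; check Q = 1.6390e+04

[A]_eq = 2.6472e-04 M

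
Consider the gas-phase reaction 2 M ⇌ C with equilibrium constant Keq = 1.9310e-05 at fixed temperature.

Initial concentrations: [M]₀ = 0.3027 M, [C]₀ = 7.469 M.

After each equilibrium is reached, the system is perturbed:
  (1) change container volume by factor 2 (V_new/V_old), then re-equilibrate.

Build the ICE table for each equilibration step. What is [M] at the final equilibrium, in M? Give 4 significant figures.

Q₀ = 81.52 vs Keq = 1.9310e-05 ⇒ Q>K, reverse
Step 1:
                  M         C
  Initial    0.3027     7.469
  Change      14.93    -7.465
  Equil       15.23   0.00448
  solve Keq expr → x = -7.465; check Q = 1.9310e-05
Then change container volume by factor 2 (V_new/V_old).
Step 2:
                  M         C
  Initial     7.616   0.00224
  Change   0.002239 -0.001119
  Equil       7.618  0.001121
  solve Keq expr → x = -0.001119; check Q = 1.9310e-05

[M]_eq = 7.618 M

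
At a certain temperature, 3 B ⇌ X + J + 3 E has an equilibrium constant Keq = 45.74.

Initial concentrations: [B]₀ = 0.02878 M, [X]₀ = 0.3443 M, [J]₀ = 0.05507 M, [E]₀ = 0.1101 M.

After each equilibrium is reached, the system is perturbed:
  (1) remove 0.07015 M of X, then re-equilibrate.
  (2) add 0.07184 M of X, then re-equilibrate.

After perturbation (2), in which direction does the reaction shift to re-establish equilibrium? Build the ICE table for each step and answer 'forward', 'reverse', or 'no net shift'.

Direction: reverse

Q₀ = 1.062 vs Keq = 45.74 ⇒ Q<K, forward
Step 1:
                    B           X           J           E
  init        0.02878      0.3443     0.05507      0.1101
  Δ          -0.01876    0.006254    0.006254     0.01876
  eq          0.01002      0.3506     0.06132      0.1289
  solve Keq expr → x = 0.006254; check Q = 45.74
Then remove 0.07015 M of X.
Step 2:
                    B           X           J           E
  init        0.01002      0.2804     0.06132      0.1289
  Δ       -6.5759e-04  2.1920e-04  2.1920e-04  6.5759e-04
  eq         0.009361      0.2806     0.06154      0.1295
  solve Keq expr → x = 2.1920e-04; check Q = 45.74
Then add 0.07184 M of X.
Step 3:
                    B           X           J           E
  init       0.009361      0.3525     0.06154      0.1295
  Δ        6.7221e-04 -2.2407e-04 -2.2407e-04 -6.7221e-04
  eq          0.01003      0.3522     0.06132      0.1288
  solve Keq expr → x = -2.2407e-04; check Q = 45.74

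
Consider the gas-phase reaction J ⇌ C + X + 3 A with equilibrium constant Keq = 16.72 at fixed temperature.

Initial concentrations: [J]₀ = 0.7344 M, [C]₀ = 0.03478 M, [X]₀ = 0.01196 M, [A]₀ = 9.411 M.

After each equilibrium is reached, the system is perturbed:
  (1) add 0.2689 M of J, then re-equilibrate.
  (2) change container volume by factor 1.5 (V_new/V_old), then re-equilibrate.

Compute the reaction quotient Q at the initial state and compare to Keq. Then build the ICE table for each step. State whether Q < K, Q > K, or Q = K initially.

Q₀ = 0.4721; Q < K (proceeds forward)

Q₀ = 0.4721 vs Keq = 16.72 ⇒ Q<K, forward
Step 1:
                   J          C          X          A
  I           0.7344    0.03478    0.01196      9.411
  C         -0.08665    0.08665    0.08665     0.2599
  E           0.6478     0.1214    0.09861      9.671
  solve Keq expr → x = 0.08665; check Q = 16.72
Then add 0.2689 M of J.
Step 2:
                   J          C          X          A
  I           0.9167     0.1214    0.09861      9.671
  C         -0.01827    0.01827    0.01827    0.05481
  E           0.8984     0.1397     0.1169      9.726
  solve Keq expr → x = 0.01827; check Q = 16.72
Then change container volume by factor 1.5 (V_new/V_old).
Step 3:
                   J          C          X          A
  I           0.5989    0.09313    0.07792      6.484
  C         -0.08281    0.08281    0.08281     0.2484
  E           0.5161     0.1759     0.1607      6.732
  solve Keq expr → x = 0.08281; check Q = 16.72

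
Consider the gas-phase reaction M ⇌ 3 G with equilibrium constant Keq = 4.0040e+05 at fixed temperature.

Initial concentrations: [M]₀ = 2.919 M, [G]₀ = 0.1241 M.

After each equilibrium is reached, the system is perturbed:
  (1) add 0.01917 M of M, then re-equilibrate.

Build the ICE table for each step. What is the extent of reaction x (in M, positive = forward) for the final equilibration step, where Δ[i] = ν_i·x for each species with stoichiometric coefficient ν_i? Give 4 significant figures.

x = 0.01914 M

Q₀ = 6.5476e-04 vs Keq = 4.0040e+05 ⇒ Q<K, forward
Step 1:
                    M           G
  I             2.919      0.1241
  C            -2.917       8.752
  E          0.001746       8.876
  solve Keq expr → x = 2.917; check Q = 4.0040e+05
Then add 0.01917 M of M.
Step 2:
                    M           G
  I           0.02092       8.876
  C          -0.01914     0.05741
  E           0.00178       8.933
  solve Keq expr → x = 0.01914; check Q = 4.0040e+05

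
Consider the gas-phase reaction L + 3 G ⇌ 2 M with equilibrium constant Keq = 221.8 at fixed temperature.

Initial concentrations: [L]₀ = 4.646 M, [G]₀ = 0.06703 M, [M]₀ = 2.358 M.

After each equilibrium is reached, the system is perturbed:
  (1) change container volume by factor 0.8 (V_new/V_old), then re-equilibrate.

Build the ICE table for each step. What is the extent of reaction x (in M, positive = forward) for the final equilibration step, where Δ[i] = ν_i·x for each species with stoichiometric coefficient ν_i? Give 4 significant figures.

x = 0.009569 M

Q₀ = 3974 vs Keq = 221.8 ⇒ Q>K, reverse
Step 1:
                   L          G          M
  init         4.646    0.06703      2.358
  Δ          0.03482     0.1045   -0.06964
  eq           4.681     0.1715      2.288
  solve Keq expr → x = -0.03482; check Q = 221.8
Then change container volume by factor 0.8 (V_new/V_old).
Step 2:
                   L          G          M
  init         5.851     0.2144       2.86
  Δ        -0.009569   -0.02871    0.01914
  eq           5.841     0.1857       2.88
  solve Keq expr → x = 0.009569; check Q = 221.8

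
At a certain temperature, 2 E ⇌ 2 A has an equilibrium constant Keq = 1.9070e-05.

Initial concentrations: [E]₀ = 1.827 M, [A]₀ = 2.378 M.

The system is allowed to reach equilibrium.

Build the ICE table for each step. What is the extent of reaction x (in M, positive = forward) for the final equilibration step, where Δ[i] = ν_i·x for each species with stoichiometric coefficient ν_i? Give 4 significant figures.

Q₀ = 1.694 vs Keq = 1.9070e-05 ⇒ Q>K, reverse
Step 1:
                  E         A
  Initial     1.827     2.378
  Change       2.36     -2.36
  Equil       4.187   0.01828
  solve Keq expr → x = -1.18; check Q = 1.9070e-05

x = -1.18 M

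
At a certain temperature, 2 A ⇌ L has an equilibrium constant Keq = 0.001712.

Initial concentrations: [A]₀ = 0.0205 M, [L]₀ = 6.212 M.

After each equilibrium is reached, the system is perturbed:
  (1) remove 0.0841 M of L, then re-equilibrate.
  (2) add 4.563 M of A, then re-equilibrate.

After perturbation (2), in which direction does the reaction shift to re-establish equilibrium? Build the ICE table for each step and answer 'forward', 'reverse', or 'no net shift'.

Q₀ = 1.4782e+04 vs Keq = 0.001712 ⇒ Q>K, reverse
Step 1:
                   A          L
  init        0.0205      6.212
  Δ            11.93     -5.967
  eq           11.96     0.2447
  solve Keq expr → x = -5.967; check Q = 0.001712
Then remove 0.0841 M of L.
Step 2:
                   A          L
  init         11.96     0.1606
  Δ          -0.1555    0.07777
  eq            11.8     0.2384
  solve Keq expr → x = 0.07777; check Q = 0.001712
Then add 4.563 M of A.
Step 3:
                   A          L
  init         16.36     0.2384
  Δ          -0.3961     0.1981
  eq           15.97     0.4364
  solve Keq expr → x = 0.1981; check Q = 0.001712

Direction: forward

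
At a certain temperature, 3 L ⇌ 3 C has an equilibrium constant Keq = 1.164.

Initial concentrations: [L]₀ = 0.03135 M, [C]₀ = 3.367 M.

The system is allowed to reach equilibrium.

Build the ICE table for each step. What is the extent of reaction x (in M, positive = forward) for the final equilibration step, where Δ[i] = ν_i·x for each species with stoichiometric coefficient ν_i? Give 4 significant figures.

Q₀ = 1.2388e+06 vs Keq = 1.164 ⇒ Q>K, reverse
Step 1:
                   L          C
  Initial    0.03135      3.367
  Change       1.625     -1.625
  Equil        1.656      1.742
  solve Keq expr → x = -0.5416; check Q = 1.164

x = -0.5416 M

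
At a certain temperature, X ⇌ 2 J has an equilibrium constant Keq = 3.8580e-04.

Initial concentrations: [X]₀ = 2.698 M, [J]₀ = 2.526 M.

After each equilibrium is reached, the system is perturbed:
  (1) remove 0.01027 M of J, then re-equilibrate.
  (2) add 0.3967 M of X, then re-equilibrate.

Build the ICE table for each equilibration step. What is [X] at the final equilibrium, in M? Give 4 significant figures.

[X]_eq = 4.332 M

Q₀ = 2.365 vs Keq = 3.8580e-04 ⇒ Q>K, reverse
Step 1:
                   X          J
  I            2.698      2.526
  C            1.244     -2.487
  E            3.942      0.039
  solve Keq expr → x = -1.244; check Q = 3.8580e-04
Then remove 0.01027 M of J.
Step 2:
                   X          J
  I            3.942    0.02873
  C        -0.005122    0.01024
  E            3.936    0.03897
  solve Keq expr → x = 0.005122; check Q = 3.8580e-04
Then add 0.3967 M of X.
Step 3:
                   X          J
  I            4.333    0.03897
  C       -9.5601e-04   0.001912
  E            4.332    0.04088
  solve Keq expr → x = 9.5601e-04; check Q = 3.8580e-04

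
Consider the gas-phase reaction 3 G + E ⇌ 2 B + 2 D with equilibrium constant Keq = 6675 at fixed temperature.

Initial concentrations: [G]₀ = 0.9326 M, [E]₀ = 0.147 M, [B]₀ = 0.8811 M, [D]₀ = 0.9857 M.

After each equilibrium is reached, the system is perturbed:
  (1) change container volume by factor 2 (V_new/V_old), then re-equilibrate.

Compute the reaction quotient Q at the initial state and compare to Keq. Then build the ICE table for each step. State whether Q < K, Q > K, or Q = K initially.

Q₀ = 6.326 vs Keq = 6675 ⇒ Q<K, forward
Step 1:
                  G         E         B         D
  init       0.9326     0.147    0.8811    0.9857
  Δ          -0.433   -0.1443    0.2887    0.2887
  eq         0.4996   0.00267      1.17     1.274
  solve Keq expr → x = 0.1443; check Q = 6675
Then change container volume by factor 2 (V_new/V_old).
Step 2:
                  G         E         B         D
  init       0.2498  0.001335    0.5849    0.6372
  Δ               0         0         0         0
  eq         0.2498  0.001335    0.5849    0.6372
  solve Keq expr → x = 0; check Q = 6675

Q₀ = 6.326; Q < K (proceeds forward)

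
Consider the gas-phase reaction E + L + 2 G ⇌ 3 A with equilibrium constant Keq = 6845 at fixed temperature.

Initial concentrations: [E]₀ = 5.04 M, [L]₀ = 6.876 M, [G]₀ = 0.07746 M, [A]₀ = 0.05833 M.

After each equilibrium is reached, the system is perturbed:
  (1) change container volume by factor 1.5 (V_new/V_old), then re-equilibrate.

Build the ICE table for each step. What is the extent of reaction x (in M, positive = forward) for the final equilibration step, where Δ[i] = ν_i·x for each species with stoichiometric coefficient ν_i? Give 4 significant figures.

Q₀ = 9.5445e-04 vs Keq = 6845 ⇒ Q<K, forward
Step 1:
                  E         L         G         A
  I            5.04     6.876   0.07746   0.05833
  C        -0.03865  -0.03865  -0.07731     0.116
  E           5.001     6.837 1.5040e-04    0.1743
  solve Keq expr → x = 0.03865; check Q = 6845
Then change container volume by factor 1.5 (V_new/V_old).
Step 2:
                  E         L         G         A
  I           3.334     4.558 1.0027e-04    0.1162
  C       1.1240e-05 1.1240e-05 2.2481e-05 -3.3721e-05
  E           3.334     4.558 1.2275e-04    0.1162
  solve Keq expr → x = -1.1240e-05; check Q = 6845

x = -1.1240e-05 M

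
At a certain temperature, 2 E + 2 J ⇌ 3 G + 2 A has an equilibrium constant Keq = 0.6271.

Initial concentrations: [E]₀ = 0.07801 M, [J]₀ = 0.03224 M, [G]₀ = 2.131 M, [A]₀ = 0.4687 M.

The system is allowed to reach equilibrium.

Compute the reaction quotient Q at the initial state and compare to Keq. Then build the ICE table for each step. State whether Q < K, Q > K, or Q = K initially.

Q₀ = 3.3609e+05; Q > K (proceeds reverse)

Q₀ = 3.3609e+05 vs Keq = 0.6271 ⇒ Q>K, reverse
Step 1:
                  E         J         G         A
  Initial   0.07801   0.03224     2.131    0.4687
  Change     0.3882    0.3882   -0.5823   -0.3882
  Equil      0.4662    0.4204     1.549   0.08053
  solve Keq expr → x = -0.1941; check Q = 0.6271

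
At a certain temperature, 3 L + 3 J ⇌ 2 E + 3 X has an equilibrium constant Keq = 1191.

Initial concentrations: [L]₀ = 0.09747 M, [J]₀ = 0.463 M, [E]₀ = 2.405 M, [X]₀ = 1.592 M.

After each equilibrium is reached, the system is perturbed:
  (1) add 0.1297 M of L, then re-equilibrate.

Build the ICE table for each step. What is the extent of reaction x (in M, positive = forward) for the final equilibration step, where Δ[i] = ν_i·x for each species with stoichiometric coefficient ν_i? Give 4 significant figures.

Q₀ = 2.5392e+05 vs Keq = 1191 ⇒ Q>K, reverse
Step 1:
                   L          J          E          X
  I          0.09747      0.463      2.405      1.592
  C           0.2249     0.2249    -0.1499    -0.2249
  E           0.3224     0.6879      2.255      1.367
  solve Keq expr → x = -0.07497; check Q = 1191
Then add 0.1297 M of L.
Step 2:
                   L          J          E          X
  I           0.4521     0.6879      2.255      1.367
  C          -0.0698    -0.0698    0.04653     0.0698
  E           0.3823     0.6181      2.302      1.437
  solve Keq expr → x = 0.02327; check Q = 1191

x = 0.02327 M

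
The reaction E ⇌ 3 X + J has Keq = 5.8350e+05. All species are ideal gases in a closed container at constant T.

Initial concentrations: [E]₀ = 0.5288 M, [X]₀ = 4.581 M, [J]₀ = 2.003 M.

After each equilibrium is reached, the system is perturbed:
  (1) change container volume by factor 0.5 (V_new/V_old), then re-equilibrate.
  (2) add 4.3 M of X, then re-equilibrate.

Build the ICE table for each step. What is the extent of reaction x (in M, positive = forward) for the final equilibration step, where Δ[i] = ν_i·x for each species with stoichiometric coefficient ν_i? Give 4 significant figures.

Q₀ = 364.1 vs Keq = 5.8350e+05 ⇒ Q<K, forward
Step 1:
                  E         X         J
  I          0.5288     4.581     2.003
  C         -0.5278     1.583    0.5278
  E        0.001016     6.164     2.531
  solve Keq expr → x = 0.5278; check Q = 5.8350e+05
Then change container volume by factor 0.5 (V_new/V_old).
Step 2:
                  E         X         J
  I        0.002032     12.33     5.062
  C         0.01401  -0.04204  -0.01401
  E         0.01605     12.29     5.048
  solve Keq expr → x = -0.01401; check Q = 5.8350e+05
Then add 4.3 M of X.
Step 3:
                  E         X         J
  I         0.01605     16.59     5.048
  C         0.02277   -0.0683  -0.02277
  E         0.03881     16.52     5.025
  solve Keq expr → x = -0.02277; check Q = 5.8350e+05

x = -0.02277 M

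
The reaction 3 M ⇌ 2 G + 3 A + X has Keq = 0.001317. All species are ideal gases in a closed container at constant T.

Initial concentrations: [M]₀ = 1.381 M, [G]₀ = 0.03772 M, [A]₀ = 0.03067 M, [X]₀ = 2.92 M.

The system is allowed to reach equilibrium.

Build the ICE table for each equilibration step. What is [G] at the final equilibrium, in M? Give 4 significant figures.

Q₀ = 4.5508e-08 vs Keq = 0.001317 ⇒ Q<K, forward
Step 1:
                    M           G           A           X
  I             1.381     0.03772     0.03067        2.92
  C           -0.2317      0.1545      0.2317     0.07723
  E             1.149      0.1922      0.2624       2.997
  solve Keq expr → x = 0.07723; check Q = 0.001317

[G]_eq = 0.1922 M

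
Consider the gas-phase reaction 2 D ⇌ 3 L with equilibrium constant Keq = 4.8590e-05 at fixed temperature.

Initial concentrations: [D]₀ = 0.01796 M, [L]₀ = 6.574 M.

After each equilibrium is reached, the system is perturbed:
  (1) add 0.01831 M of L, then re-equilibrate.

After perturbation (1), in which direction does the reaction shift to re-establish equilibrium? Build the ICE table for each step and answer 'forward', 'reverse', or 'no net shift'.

Q₀ = 8.8080e+05 vs Keq = 4.8590e-05 ⇒ Q>K, reverse
Step 1:
                   D          L
  Initial    0.01796      6.574
  Change       4.318     -6.477
  Equil        4.336    0.09703
  solve Keq expr → x = -2.159; check Q = 4.8590e-05
Then add 0.01831 M of L.
Step 2:
                   D          L
  Initial      4.336     0.1153
  Change     0.01209   -0.01813
  Equil        4.348    0.09721
  solve Keq expr → x = -0.006043; check Q = 4.8590e-05

Direction: reverse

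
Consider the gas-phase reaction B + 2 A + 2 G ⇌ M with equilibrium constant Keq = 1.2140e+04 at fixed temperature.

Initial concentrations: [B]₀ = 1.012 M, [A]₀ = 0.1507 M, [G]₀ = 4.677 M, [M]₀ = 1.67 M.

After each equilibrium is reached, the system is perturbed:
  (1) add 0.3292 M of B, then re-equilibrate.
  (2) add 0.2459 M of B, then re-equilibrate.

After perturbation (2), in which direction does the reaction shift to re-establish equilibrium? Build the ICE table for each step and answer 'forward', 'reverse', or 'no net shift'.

Direction: forward

Q₀ = 3.322 vs Keq = 1.2140e+04 ⇒ Q<K, forward
Step 1:
                   B          A          G          M
  Initial      1.012     0.1507      4.677       1.67
  Change    -0.07398     -0.148     -0.148    0.07398
  Equil        0.938   0.002732      4.529      1.744
  solve Keq expr → x = 0.07398; check Q = 1.2140e+04
Then add 0.3292 M of B.
Step 2:
                   B          A          G          M
  Initial      1.267   0.002732      4.529      1.744
  Change  -1.9053e-04 -3.8106e-04 -3.8106e-04 1.9053e-04
  Equil        1.267   0.002351      4.529      1.744
  solve Keq expr → x = 1.9053e-04; check Q = 1.2140e+04
Then add 0.2459 M of B.
Step 3:
                   B          A          G          M
  Initial      1.513   0.002351      4.529      1.744
  Change  -9.9665e-05 -1.9933e-04 -1.9933e-04 9.9665e-05
  Equil        1.513   0.002152      4.528      1.744
  solve Keq expr → x = 9.9665e-05; check Q = 1.2140e+04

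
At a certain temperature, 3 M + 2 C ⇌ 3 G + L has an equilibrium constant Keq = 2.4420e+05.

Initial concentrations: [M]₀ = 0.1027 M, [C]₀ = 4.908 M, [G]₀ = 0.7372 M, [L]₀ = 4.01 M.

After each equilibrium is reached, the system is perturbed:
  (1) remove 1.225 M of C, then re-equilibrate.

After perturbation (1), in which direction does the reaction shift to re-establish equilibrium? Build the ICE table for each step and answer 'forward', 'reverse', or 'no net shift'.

Direction: reverse

Q₀ = 61.57 vs Keq = 2.4420e+05 ⇒ Q<K, forward
Step 1:
                   M          C          G          L
  init        0.1027      4.908     0.7372       4.01
  Δ         -0.09529   -0.06353    0.09529    0.03176
  eq         0.00741      4.844     0.8325      4.042
  solve Keq expr → x = 0.03176; check Q = 2.4420e+05
Then remove 1.225 M of C.
Step 2:
                   M          C          G          L
  init       0.00741      3.619     0.8325      4.042
  Δ          0.00157   0.001047   -0.00157 -5.2348e-04
  eq        0.008981      3.621     0.8309      4.041
  solve Keq expr → x = -5.2348e-04; check Q = 2.4420e+05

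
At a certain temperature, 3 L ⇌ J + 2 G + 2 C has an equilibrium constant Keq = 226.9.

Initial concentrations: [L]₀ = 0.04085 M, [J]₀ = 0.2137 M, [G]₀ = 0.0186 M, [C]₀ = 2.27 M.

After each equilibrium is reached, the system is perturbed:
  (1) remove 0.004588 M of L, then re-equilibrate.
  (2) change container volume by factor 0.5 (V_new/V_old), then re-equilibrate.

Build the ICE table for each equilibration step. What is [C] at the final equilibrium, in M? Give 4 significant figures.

Q₀ = 5.589 vs Keq = 226.9 ⇒ Q<K, forward
Step 1:
                    L           J           G           C
  I           0.04085      0.2137      0.0186        2.27
  C          -0.02285    0.007617     0.01523     0.01523
  E             0.018      0.2213     0.03383       2.285
  solve Keq expr → x = 0.007617; check Q = 226.9
Then remove 0.004588 M of L.
Step 2:
                    L           J           G           C
  I           0.01341      0.2213     0.03383       2.285
  C          0.003667   -0.001222   -0.002444   -0.002444
  E           0.01708      0.2201     0.03139       2.283
  solve Keq expr → x = -0.001222; check Q = 226.9
Then change container volume by factor 0.5 (V_new/V_old).
Step 3:
                    L           J           G           C
  I           0.03416      0.4402     0.06278       4.566
  C           0.01422   -0.004739   -0.009478   -0.009478
  E           0.04837      0.4355      0.0533       4.556
  solve Keq expr → x = -0.004739; check Q = 226.9

[C]_eq = 4.556 M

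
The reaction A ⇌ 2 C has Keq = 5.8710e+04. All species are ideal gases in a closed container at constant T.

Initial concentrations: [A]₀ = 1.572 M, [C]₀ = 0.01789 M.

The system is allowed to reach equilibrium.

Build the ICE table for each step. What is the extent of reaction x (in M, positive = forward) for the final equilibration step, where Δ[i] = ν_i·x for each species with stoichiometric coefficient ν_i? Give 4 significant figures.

Q₀ = 2.0360e-04 vs Keq = 5.8710e+04 ⇒ Q<K, forward
Step 1:
                  A         C
  init        1.572   0.01789
  Δ          -1.572     3.144
  eq      1.7025e-04     3.162
  solve Keq expr → x = 1.572; check Q = 5.8710e+04

x = 1.572 M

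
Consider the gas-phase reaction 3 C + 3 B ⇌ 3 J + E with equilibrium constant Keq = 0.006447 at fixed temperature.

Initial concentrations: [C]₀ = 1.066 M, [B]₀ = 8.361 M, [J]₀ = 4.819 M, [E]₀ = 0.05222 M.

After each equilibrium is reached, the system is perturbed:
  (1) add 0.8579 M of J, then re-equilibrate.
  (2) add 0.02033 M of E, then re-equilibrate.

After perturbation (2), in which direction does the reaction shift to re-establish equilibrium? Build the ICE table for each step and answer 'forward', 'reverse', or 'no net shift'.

Direction: reverse

Q₀ = 0.008254 vs Keq = 0.006447 ⇒ Q>K, reverse
Step 1:
                    C           B           J           E
  I             1.066       8.361       4.819     0.05222
  C           0.02315     0.02315    -0.02315   -0.007716
  E             1.089       8.384       4.796      0.0445
  solve Keq expr → x = -0.007716; check Q = 0.006447
Then add 0.8579 M of J.
Step 2:
                    C           B           J           E
  I             1.089       8.384       5.654      0.0445
  C           0.03957     0.03957    -0.03957    -0.01319
  E             1.129       8.424       5.614     0.03132
  solve Keq expr → x = -0.01319; check Q = 0.006447
Then add 0.02033 M of E.
Step 3:
                    C           B           J           E
  I             1.129       8.424       5.614     0.05165
  C           0.04498     0.04498    -0.04498    -0.01499
  E             1.174       8.469       5.569     0.03665
  solve Keq expr → x = -0.01499; check Q = 0.006447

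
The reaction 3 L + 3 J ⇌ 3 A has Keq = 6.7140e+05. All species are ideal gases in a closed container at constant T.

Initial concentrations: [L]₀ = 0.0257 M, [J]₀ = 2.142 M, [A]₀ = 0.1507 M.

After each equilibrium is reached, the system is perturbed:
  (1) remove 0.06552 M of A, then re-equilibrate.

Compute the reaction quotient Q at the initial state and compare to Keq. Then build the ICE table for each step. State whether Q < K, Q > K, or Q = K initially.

Q₀ = 20.52; Q < K (proceeds forward)

Q₀ = 20.52 vs Keq = 6.7140e+05 ⇒ Q<K, forward
Step 1:
                   L          J          A
  init        0.0257      2.142     0.1507
  Δ         -0.02475   -0.02475    0.02475
  eq      9.4638e-04      2.117     0.1755
  solve Keq expr → x = 0.008251; check Q = 6.7140e+05
Then remove 0.06552 M of A.
Step 2:
                   L          J          A
  init    9.4638e-04      2.117     0.1099
  Δ       -3.5141e-04 -3.5141e-04 3.5141e-04
  eq      5.9496e-04      2.117     0.1103
  solve Keq expr → x = 1.1714e-04; check Q = 6.7140e+05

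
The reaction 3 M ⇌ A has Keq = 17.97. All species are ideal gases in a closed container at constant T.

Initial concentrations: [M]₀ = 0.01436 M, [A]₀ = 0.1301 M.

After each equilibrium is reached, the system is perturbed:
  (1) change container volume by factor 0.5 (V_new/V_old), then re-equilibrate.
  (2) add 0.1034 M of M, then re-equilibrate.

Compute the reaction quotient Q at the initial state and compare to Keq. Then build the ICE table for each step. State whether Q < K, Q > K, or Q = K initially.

Q₀ = 4.3935e+04; Q > K (proceeds reverse)

Q₀ = 4.3935e+04 vs Keq = 17.97 ⇒ Q>K, reverse
Step 1:
                   M          A
  init       0.01436     0.1301
  Δ           0.1502   -0.05006
  eq          0.1645    0.08004
  solve Keq expr → x = -0.05006; check Q = 17.97
Then change container volume by factor 0.5 (V_new/V_old).
Step 2:
                   M          A
  init        0.3291     0.1601
  Δ          -0.1073    0.03578
  eq          0.2217     0.1959
  solve Keq expr → x = 0.03578; check Q = 17.97
Then add 0.1034 M of M.
Step 3:
                   M          A
  init        0.3251     0.1959
  Δ         -0.09235    0.03078
  eq          0.2328     0.2266
  solve Keq expr → x = 0.03078; check Q = 17.97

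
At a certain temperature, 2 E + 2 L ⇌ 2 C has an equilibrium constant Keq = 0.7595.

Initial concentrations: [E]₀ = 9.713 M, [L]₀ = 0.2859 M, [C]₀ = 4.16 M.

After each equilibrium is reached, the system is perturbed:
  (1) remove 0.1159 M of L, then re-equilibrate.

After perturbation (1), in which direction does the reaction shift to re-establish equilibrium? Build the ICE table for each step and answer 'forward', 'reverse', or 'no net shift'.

Direction: reverse

Q₀ = 2.244 vs Keq = 0.7595 ⇒ Q>K, reverse
Step 1:
                    E           L           C
  Initial       9.713      0.2859        4.16
  Change       0.1763      0.1763     -0.1763
  Equil         9.889      0.4622       3.984
  solve Keq expr → x = -0.08816; check Q = 0.7595
Then remove 0.1159 M of L.
Step 2:
                    E           L           C
  Initial       9.889      0.3463       3.984
  Change      0.09982     0.09982    -0.09982
  Equil         9.989      0.4461       3.884
  solve Keq expr → x = -0.04991; check Q = 0.7595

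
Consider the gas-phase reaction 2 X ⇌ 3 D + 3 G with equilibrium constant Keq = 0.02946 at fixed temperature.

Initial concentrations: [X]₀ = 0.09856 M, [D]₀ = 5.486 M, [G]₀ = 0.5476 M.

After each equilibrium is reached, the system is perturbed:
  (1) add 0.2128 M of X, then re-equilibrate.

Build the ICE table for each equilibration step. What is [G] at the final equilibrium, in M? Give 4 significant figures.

[G]_eq = 0.04628 M

Q₀ = 2791 vs Keq = 0.02946 ⇒ Q>K, reverse
Step 1:
                   X          D          G
  Initial    0.09856      5.486     0.5476
  Change      0.3411    -0.5117    -0.5117
  Equil       0.4397      4.974     0.0359
  solve Keq expr → x = -0.1706; check Q = 0.02946
Then add 0.2128 M of X.
Step 2:
                   X          D          G
  Initial     0.6525      4.974     0.0359
  Change    -0.00692    0.01038    0.01038
  Equil       0.6456      4.985    0.04628
  solve Keq expr → x = 0.00346; check Q = 0.02946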